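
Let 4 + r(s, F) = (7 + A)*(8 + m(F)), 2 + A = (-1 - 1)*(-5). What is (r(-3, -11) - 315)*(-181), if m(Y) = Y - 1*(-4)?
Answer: 55024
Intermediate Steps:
A = 8 (A = -2 + (-1 - 1)*(-5) = -2 - 2*(-5) = -2 + 10 = 8)
m(Y) = 4 + Y (m(Y) = Y + 4 = 4 + Y)
r(s, F) = 176 + 15*F (r(s, F) = -4 + (7 + 8)*(8 + (4 + F)) = -4 + 15*(12 + F) = -4 + (180 + 15*F) = 176 + 15*F)
(r(-3, -11) - 315)*(-181) = ((176 + 15*(-11)) - 315)*(-181) = ((176 - 165) - 315)*(-181) = (11 - 315)*(-181) = -304*(-181) = 55024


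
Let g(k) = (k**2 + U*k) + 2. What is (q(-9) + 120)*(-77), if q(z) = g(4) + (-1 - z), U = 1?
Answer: -11550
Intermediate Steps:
g(k) = 2 + k + k**2 (g(k) = (k**2 + 1*k) + 2 = (k**2 + k) + 2 = (k + k**2) + 2 = 2 + k + k**2)
q(z) = 21 - z (q(z) = (2 + 4 + 4**2) + (-1 - z) = (2 + 4 + 16) + (-1 - z) = 22 + (-1 - z) = 21 - z)
(q(-9) + 120)*(-77) = ((21 - 1*(-9)) + 120)*(-77) = ((21 + 9) + 120)*(-77) = (30 + 120)*(-77) = 150*(-77) = -11550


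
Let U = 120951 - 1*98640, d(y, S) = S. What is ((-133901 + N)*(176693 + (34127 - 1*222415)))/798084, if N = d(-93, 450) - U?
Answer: 301010065/133014 ≈ 2263.0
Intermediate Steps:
U = 22311 (U = 120951 - 98640 = 22311)
N = -21861 (N = 450 - 1*22311 = 450 - 22311 = -21861)
((-133901 + N)*(176693 + (34127 - 1*222415)))/798084 = ((-133901 - 21861)*(176693 + (34127 - 1*222415)))/798084 = -155762*(176693 + (34127 - 222415))*(1/798084) = -155762*(176693 - 188288)*(1/798084) = -155762*(-11595)*(1/798084) = 1806060390*(1/798084) = 301010065/133014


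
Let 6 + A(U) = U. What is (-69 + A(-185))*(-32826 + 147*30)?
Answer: 7388160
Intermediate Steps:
A(U) = -6 + U
(-69 + A(-185))*(-32826 + 147*30) = (-69 + (-6 - 185))*(-32826 + 147*30) = (-69 - 191)*(-32826 + 4410) = -260*(-28416) = 7388160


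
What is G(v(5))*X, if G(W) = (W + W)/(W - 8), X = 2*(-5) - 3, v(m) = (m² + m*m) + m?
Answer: -1430/47 ≈ -30.426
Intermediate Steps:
v(m) = m + 2*m² (v(m) = (m² + m²) + m = 2*m² + m = m + 2*m²)
X = -13 (X = -10 - 3 = -13)
G(W) = 2*W/(-8 + W) (G(W) = (2*W)/(-8 + W) = 2*W/(-8 + W))
G(v(5))*X = (2*(5*(1 + 2*5))/(-8 + 5*(1 + 2*5)))*(-13) = (2*(5*(1 + 10))/(-8 + 5*(1 + 10)))*(-13) = (2*(5*11)/(-8 + 5*11))*(-13) = (2*55/(-8 + 55))*(-13) = (2*55/47)*(-13) = (2*55*(1/47))*(-13) = (110/47)*(-13) = -1430/47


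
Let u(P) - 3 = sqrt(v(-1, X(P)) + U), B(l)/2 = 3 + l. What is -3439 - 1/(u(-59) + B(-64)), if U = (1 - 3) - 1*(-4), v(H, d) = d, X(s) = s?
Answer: -48895583/14218 + I*sqrt(57)/14218 ≈ -3439.0 + 0.00053101*I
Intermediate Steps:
B(l) = 6 + 2*l (B(l) = 2*(3 + l) = 6 + 2*l)
U = 2 (U = -2 + 4 = 2)
u(P) = 3 + sqrt(2 + P) (u(P) = 3 + sqrt(P + 2) = 3 + sqrt(2 + P))
-3439 - 1/(u(-59) + B(-64)) = -3439 - 1/((3 + sqrt(2 - 59)) + (6 + 2*(-64))) = -3439 - 1/((3 + sqrt(-57)) + (6 - 128)) = -3439 - 1/((3 + I*sqrt(57)) - 122) = -3439 - 1/(-119 + I*sqrt(57))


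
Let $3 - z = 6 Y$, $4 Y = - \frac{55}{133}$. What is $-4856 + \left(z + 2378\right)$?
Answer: $- \frac{658185}{266} \approx -2474.4$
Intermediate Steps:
$Y = - \frac{55}{532}$ ($Y = \frac{\left(-55\right) \frac{1}{133}}{4} = \frac{1}{4} \left(- \frac{55}{133}\right) = - \frac{55}{532} \approx -0.10338$)
$z = \frac{963}{266}$ ($z = 3 - 6 \left(- \frac{55}{532}\right) = 3 - - \frac{165}{266} = 3 + \frac{165}{266} = \frac{963}{266} \approx 3.6203$)
$-4856 + \left(z + 2378\right) = -4856 + \left(\frac{963}{266} + 2378\right) = -4856 + \frac{633511}{266} = - \frac{658185}{266}$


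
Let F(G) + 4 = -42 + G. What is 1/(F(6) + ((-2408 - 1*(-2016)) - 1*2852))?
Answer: -1/3284 ≈ -0.00030451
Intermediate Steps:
F(G) = -46 + G (F(G) = -4 + (-42 + G) = -46 + G)
1/(F(6) + ((-2408 - 1*(-2016)) - 1*2852)) = 1/((-46 + 6) + ((-2408 - 1*(-2016)) - 1*2852)) = 1/(-40 + ((-2408 + 2016) - 2852)) = 1/(-40 + (-392 - 2852)) = 1/(-40 - 3244) = 1/(-3284) = -1/3284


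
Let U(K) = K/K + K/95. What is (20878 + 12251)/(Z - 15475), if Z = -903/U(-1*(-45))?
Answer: -132516/64351 ≈ -2.0593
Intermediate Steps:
U(K) = 1 + K/95 (U(K) = 1 + K*(1/95) = 1 + K/95)
Z = -2451/4 (Z = -903/(1 + (-1*(-45))/95) = -903/(1 + (1/95)*45) = -903/(1 + 9/19) = -903/28/19 = -903*19/28 = -2451/4 ≈ -612.75)
(20878 + 12251)/(Z - 15475) = (20878 + 12251)/(-2451/4 - 15475) = 33129/(-64351/4) = 33129*(-4/64351) = -132516/64351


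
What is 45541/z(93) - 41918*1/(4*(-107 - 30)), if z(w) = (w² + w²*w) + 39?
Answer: 17053088389/222774330 ≈ 76.549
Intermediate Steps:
z(w) = 39 + w² + w³ (z(w) = (w² + w³) + 39 = 39 + w² + w³)
45541/z(93) - 41918*1/(4*(-107 - 30)) = 45541/(39 + 93² + 93³) - 41918*1/(4*(-107 - 30)) = 45541/(39 + 8649 + 804357) - 41918/((-137*4)) = 45541/813045 - 41918/(-548) = 45541*(1/813045) - 41918*(-1/548) = 45541/813045 + 20959/274 = 17053088389/222774330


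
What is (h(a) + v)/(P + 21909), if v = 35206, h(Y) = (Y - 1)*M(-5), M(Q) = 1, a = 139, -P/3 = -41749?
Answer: 8836/36789 ≈ 0.24018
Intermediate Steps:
P = 125247 (P = -3*(-41749) = 125247)
h(Y) = -1 + Y (h(Y) = (Y - 1)*1 = (-1 + Y)*1 = -1 + Y)
(h(a) + v)/(P + 21909) = ((-1 + 139) + 35206)/(125247 + 21909) = (138 + 35206)/147156 = 35344*(1/147156) = 8836/36789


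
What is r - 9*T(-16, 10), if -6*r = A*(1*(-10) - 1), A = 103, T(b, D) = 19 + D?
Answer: -433/6 ≈ -72.167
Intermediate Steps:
r = 1133/6 (r = -103*(1*(-10) - 1)/6 = -103*(-10 - 1)/6 = -103*(-11)/6 = -⅙*(-1133) = 1133/6 ≈ 188.83)
r - 9*T(-16, 10) = 1133/6 - 9*(19 + 10) = 1133/6 - 9*29 = 1133/6 - 1*261 = 1133/6 - 261 = -433/6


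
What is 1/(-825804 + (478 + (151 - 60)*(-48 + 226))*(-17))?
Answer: -1/1109296 ≈ -9.0147e-7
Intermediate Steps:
1/(-825804 + (478 + (151 - 60)*(-48 + 226))*(-17)) = 1/(-825804 + (478 + 91*178)*(-17)) = 1/(-825804 + (478 + 16198)*(-17)) = 1/(-825804 + 16676*(-17)) = 1/(-825804 - 283492) = 1/(-1109296) = -1/1109296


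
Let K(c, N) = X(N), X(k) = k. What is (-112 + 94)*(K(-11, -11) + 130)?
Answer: -2142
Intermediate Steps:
K(c, N) = N
(-112 + 94)*(K(-11, -11) + 130) = (-112 + 94)*(-11 + 130) = -18*119 = -2142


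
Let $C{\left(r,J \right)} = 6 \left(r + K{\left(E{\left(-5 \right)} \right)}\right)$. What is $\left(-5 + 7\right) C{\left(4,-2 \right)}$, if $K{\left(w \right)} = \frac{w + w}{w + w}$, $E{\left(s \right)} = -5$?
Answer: $60$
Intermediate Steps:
$K{\left(w \right)} = 1$ ($K{\left(w \right)} = \frac{2 w}{2 w} = 2 w \frac{1}{2 w} = 1$)
$C{\left(r,J \right)} = 6 + 6 r$ ($C{\left(r,J \right)} = 6 \left(r + 1\right) = 6 \left(1 + r\right) = 6 + 6 r$)
$\left(-5 + 7\right) C{\left(4,-2 \right)} = \left(-5 + 7\right) \left(6 + 6 \cdot 4\right) = 2 \left(6 + 24\right) = 2 \cdot 30 = 60$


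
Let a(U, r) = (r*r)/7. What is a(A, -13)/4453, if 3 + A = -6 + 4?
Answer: 169/31171 ≈ 0.0054217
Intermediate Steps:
A = -5 (A = -3 + (-6 + 4) = -3 - 2 = -5)
a(U, r) = r²/7 (a(U, r) = r²*(⅐) = r²/7)
a(A, -13)/4453 = ((⅐)*(-13)²)/4453 = ((⅐)*169)*(1/4453) = (169/7)*(1/4453) = 169/31171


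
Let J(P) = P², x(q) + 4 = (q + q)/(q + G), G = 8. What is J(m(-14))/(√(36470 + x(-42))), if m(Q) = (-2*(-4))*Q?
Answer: 6272*√2634847/154991 ≈ 65.687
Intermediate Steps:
m(Q) = 8*Q
x(q) = -4 + 2*q/(8 + q) (x(q) = -4 + (q + q)/(q + 8) = -4 + (2*q)/(8 + q) = -4 + 2*q/(8 + q))
J(m(-14))/(√(36470 + x(-42))) = (8*(-14))²/(√(36470 + 2*(-16 - 1*(-42))/(8 - 42))) = (-112)²/(√(36470 + 2*(-16 + 42)/(-34))) = 12544/(√(36470 + 2*(-1/34)*26)) = 12544/(√(36470 - 26/17)) = 12544/(√(619964/17)) = 12544/((2*√2634847/17)) = 12544*(√2634847/309982) = 6272*√2634847/154991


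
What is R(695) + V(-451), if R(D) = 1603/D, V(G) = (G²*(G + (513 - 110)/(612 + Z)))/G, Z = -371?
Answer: 33942718483/167495 ≈ 2.0265e+5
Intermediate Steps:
V(G) = G*(403/241 + G) (V(G) = (G²*(G + (513 - 110)/(612 - 371)))/G = (G²*(G + 403/241))/G = (G²*(403/241 + G))/G = G*(403/241 + G))
R(695) + V(-451) = 1603/695 + (1/241)*(-451)*(403 + 241*(-451)) = 1603*(1/695) + (1/241)*(-451)*(403 - 108691) = 1603/695 + (1/241)*(-451)*(-108288) = 1603/695 + 48837888/241 = 33942718483/167495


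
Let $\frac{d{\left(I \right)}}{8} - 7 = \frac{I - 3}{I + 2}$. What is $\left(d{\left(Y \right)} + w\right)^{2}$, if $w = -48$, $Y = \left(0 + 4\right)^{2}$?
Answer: $\frac{15376}{81} \approx 189.83$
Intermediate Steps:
$Y = 16$ ($Y = 4^{2} = 16$)
$d{\left(I \right)} = 56 + \frac{8 \left(-3 + I\right)}{2 + I}$ ($d{\left(I \right)} = 56 + 8 \frac{I - 3}{I + 2} = 56 + 8 \frac{-3 + I}{2 + I} = 56 + \frac{8 \left(-3 + I\right)}{2 + I}$)
$\left(d{\left(Y \right)} + w\right)^{2} = \left(\frac{8 \left(11 + 8 \cdot 16\right)}{2 + 16} - 48\right)^{2} = \left(\frac{8 \left(11 + 128\right)}{18} - 48\right)^{2} = \left(8 \cdot \frac{1}{18} \cdot 139 - 48\right)^{2} = \left(\frac{556}{9} - 48\right)^{2} = \left(\frac{124}{9}\right)^{2} = \frac{15376}{81}$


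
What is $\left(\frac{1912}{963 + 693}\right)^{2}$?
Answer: $\frac{57121}{42849} \approx 1.3331$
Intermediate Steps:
$\left(\frac{1912}{963 + 693}\right)^{2} = \left(\frac{1912}{1656}\right)^{2} = \left(1912 \cdot \frac{1}{1656}\right)^{2} = \left(\frac{239}{207}\right)^{2} = \frac{57121}{42849}$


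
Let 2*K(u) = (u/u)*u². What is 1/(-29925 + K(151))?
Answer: -2/37049 ≈ -5.3983e-5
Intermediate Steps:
K(u) = u²/2 (K(u) = ((u/u)*u²)/2 = (1*u²)/2 = u²/2)
1/(-29925 + K(151)) = 1/(-29925 + (½)*151²) = 1/(-29925 + (½)*22801) = 1/(-29925 + 22801/2) = 1/(-37049/2) = -2/37049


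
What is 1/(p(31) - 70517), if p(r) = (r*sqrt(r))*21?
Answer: -70517/4959509458 - 651*sqrt(31)/4959509458 ≈ -1.4949e-5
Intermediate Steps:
p(r) = 21*r**(3/2) (p(r) = r**(3/2)*21 = 21*r**(3/2))
1/(p(31) - 70517) = 1/(21*31**(3/2) - 70517) = 1/(21*(31*sqrt(31)) - 70517) = 1/(651*sqrt(31) - 70517) = 1/(-70517 + 651*sqrt(31))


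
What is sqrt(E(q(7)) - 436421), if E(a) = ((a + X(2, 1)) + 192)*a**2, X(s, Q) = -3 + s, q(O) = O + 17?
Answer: I*sqrt(312581) ≈ 559.09*I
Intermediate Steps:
q(O) = 17 + O
E(a) = a**2*(191 + a) (E(a) = ((a + (-3 + 2)) + 192)*a**2 = ((a - 1) + 192)*a**2 = ((-1 + a) + 192)*a**2 = (191 + a)*a**2 = a**2*(191 + a))
sqrt(E(q(7)) - 436421) = sqrt((17 + 7)**2*(191 + (17 + 7)) - 436421) = sqrt(24**2*(191 + 24) - 436421) = sqrt(576*215 - 436421) = sqrt(123840 - 436421) = sqrt(-312581) = I*sqrt(312581)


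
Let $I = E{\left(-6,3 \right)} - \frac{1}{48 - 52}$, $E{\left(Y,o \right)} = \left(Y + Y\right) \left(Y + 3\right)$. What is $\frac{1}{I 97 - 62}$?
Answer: $\frac{4}{13817} \approx 0.0002895$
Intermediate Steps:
$E{\left(Y,o \right)} = 2 Y \left(3 + Y\right)$
$I = \frac{145}{4}$ ($I = 2 \left(-6\right) \left(3 - 6\right) - \frac{1}{48 - 52} = 2 \left(-6\right) \left(-3\right) - \frac{1}{-4} = 36 - - \frac{1}{4} = 36 + \frac{1}{4} = \frac{145}{4} \approx 36.25$)
$\frac{1}{I 97 - 62} = \frac{1}{\frac{145}{4} \cdot 97 - 62} = \frac{1}{\frac{14065}{4} - 62} = \frac{1}{\frac{13817}{4}} = \frac{4}{13817}$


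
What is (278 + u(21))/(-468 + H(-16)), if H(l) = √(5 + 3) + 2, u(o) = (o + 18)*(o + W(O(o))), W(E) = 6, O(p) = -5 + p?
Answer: -310123/108574 - 1331*√2/108574 ≈ -2.8737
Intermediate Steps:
u(o) = (6 + o)*(18 + o) (u(o) = (o + 18)*(o + 6) = (18 + o)*(6 + o) = (6 + o)*(18 + o))
H(l) = 2 + 2*√2 (H(l) = √8 + 2 = 2*√2 + 2 = 2 + 2*√2)
(278 + u(21))/(-468 + H(-16)) = (278 + (108 + 21² + 24*21))/(-468 + (2 + 2*√2)) = (278 + (108 + 441 + 504))/(-466 + 2*√2) = (278 + 1053)/(-466 + 2*√2) = 1331/(-466 + 2*√2)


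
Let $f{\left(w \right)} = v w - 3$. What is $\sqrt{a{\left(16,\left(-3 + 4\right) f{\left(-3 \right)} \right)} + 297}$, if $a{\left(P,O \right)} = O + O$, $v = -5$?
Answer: $\sqrt{321} \approx 17.916$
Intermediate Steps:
$f{\left(w \right)} = -3 - 5 w$ ($f{\left(w \right)} = - 5 w - 3 = -3 - 5 w$)
$a{\left(P,O \right)} = 2 O$
$\sqrt{a{\left(16,\left(-3 + 4\right) f{\left(-3 \right)} \right)} + 297} = \sqrt{2 \left(-3 + 4\right) \left(-3 - -15\right) + 297} = \sqrt{2 \cdot 1 \left(-3 + 15\right) + 297} = \sqrt{2 \cdot 1 \cdot 12 + 297} = \sqrt{2 \cdot 12 + 297} = \sqrt{24 + 297} = \sqrt{321}$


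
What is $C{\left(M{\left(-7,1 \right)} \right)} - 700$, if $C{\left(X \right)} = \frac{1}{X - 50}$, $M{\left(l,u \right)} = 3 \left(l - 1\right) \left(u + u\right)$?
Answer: $- \frac{68601}{98} \approx -700.01$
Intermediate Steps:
$M{\left(l,u \right)} = 6 u \left(-1 + l\right)$ ($M{\left(l,u \right)} = 3 \left(-1 + l\right) 2 u = 3 \cdot 2 u \left(-1 + l\right) = 6 u \left(-1 + l\right)$)
$C{\left(X \right)} = \frac{1}{-50 + X}$
$C{\left(M{\left(-7,1 \right)} \right)} - 700 = \frac{1}{-50 + 6 \cdot 1 \left(-1 - 7\right)} - 700 = \frac{1}{-50 + 6 \cdot 1 \left(-8\right)} - 700 = \frac{1}{-50 - 48} - 700 = \frac{1}{-98} - 700 = - \frac{1}{98} - 700 = - \frac{68601}{98}$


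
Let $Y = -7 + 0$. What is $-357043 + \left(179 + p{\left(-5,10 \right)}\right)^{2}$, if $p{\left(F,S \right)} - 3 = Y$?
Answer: $-326418$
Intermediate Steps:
$Y = -7$
$p{\left(F,S \right)} = -4$ ($p{\left(F,S \right)} = 3 - 7 = -4$)
$-357043 + \left(179 + p{\left(-5,10 \right)}\right)^{2} = -357043 + \left(179 - 4\right)^{2} = -357043 + 175^{2} = -357043 + 30625 = -326418$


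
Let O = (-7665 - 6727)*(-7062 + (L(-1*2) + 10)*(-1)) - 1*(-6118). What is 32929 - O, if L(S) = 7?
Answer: -101854157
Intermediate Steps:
O = 101887086 (O = (-7665 - 6727)*(-7062 + (7 + 10)*(-1)) - 1*(-6118) = -14392*(-7062 + 17*(-1)) + 6118 = -14392*(-7062 - 17) + 6118 = -14392*(-7079) + 6118 = 101880968 + 6118 = 101887086)
32929 - O = 32929 - 1*101887086 = 32929 - 101887086 = -101854157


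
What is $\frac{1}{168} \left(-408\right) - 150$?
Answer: $- \frac{1067}{7} \approx -152.43$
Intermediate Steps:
$\frac{1}{168} \left(-408\right) - 150 = - \frac{17}{7} - 150 = - \frac{1067}{7}$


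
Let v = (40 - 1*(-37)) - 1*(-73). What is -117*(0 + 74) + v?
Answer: -8508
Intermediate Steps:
v = 150 (v = (40 + 37) + 73 = 77 + 73 = 150)
-117*(0 + 74) + v = -117*(0 + 74) + 150 = -117*74 + 150 = -8658 + 150 = -8508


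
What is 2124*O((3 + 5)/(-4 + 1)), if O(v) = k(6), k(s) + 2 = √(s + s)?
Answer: -4248 + 4248*√3 ≈ 3109.8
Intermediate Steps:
k(s) = -2 + √2*√s (k(s) = -2 + √(s + s) = -2 + √(2*s) = -2 + √2*√s)
O(v) = -2 + 2*√3 (O(v) = -2 + √2*√6 = -2 + 2*√3)
2124*O((3 + 5)/(-4 + 1)) = 2124*(-2 + 2*√3) = -4248 + 4248*√3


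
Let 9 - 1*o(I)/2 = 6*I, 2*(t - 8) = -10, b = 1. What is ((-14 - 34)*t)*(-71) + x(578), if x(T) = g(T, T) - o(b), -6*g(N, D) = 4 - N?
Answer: 30941/3 ≈ 10314.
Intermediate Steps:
t = 3 (t = 8 + (½)*(-10) = 8 - 5 = 3)
o(I) = 18 - 12*I
g(N, D) = -⅔ + N/6 (g(N, D) = -(4 - N)/6 = -⅔ + N/6)
x(T) = -20/3 + T/6 (x(T) = (-⅔ + T/6) - (18 - 12*1) = (-⅔ + T/6) - (18 - 12) = (-⅔ + T/6) - 1*6 = (-⅔ + T/6) - 6 = -20/3 + T/6)
((-14 - 34)*t)*(-71) + x(578) = ((-14 - 34)*3)*(-71) + (-20/3 + (⅙)*578) = -48*3*(-71) + (-20/3 + 289/3) = -144*(-71) + 269/3 = 10224 + 269/3 = 30941/3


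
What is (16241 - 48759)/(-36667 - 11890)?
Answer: 32518/48557 ≈ 0.66969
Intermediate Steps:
(16241 - 48759)/(-36667 - 11890) = -32518/(-48557) = -32518*(-1/48557) = 32518/48557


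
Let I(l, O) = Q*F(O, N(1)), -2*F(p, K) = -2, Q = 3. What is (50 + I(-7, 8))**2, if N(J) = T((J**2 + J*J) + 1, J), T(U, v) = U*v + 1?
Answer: 2809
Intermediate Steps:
T(U, v) = 1 + U*v
N(J) = 1 + J*(1 + 2*J**2) (N(J) = 1 + ((J**2 + J*J) + 1)*J = 1 + ((J**2 + J**2) + 1)*J = 1 + (2*J**2 + 1)*J = 1 + (1 + 2*J**2)*J = 1 + J*(1 + 2*J**2))
F(p, K) = 1 (F(p, K) = -1/2*(-2) = 1)
I(l, O) = 3 (I(l, O) = 3*1 = 3)
(50 + I(-7, 8))**2 = (50 + 3)**2 = 53**2 = 2809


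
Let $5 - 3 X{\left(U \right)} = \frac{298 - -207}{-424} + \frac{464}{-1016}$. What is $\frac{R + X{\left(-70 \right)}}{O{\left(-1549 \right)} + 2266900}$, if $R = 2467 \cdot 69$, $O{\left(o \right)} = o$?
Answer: $\frac{1447308541}{19260729576} \approx 0.075143$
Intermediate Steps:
$R = 170223$
$X{\left(U \right)} = \frac{357967}{161544}$ ($X{\left(U \right)} = \frac{5}{3} - \frac{\frac{298 - -207}{-424} + \frac{464}{-1016}}{3} = \frac{5}{3} - \frac{\left(298 + 207\right) \left(- \frac{1}{424}\right) + 464 \left(- \frac{1}{1016}\right)}{3} = \frac{5}{3} - \frac{505 \left(- \frac{1}{424}\right) - \frac{58}{127}}{3} = \frac{5}{3} - \frac{- \frac{505}{424} - \frac{58}{127}}{3} = \frac{5}{3} - - \frac{88727}{161544} = \frac{5}{3} + \frac{88727}{161544} = \frac{357967}{161544}$)
$\frac{R + X{\left(-70 \right)}}{O{\left(-1549 \right)} + 2266900} = \frac{170223 + \frac{357967}{161544}}{-1549 + 2266900} = \frac{27498862279}{161544 \cdot 2265351} = \frac{27498862279}{161544} \cdot \frac{1}{2265351} = \frac{1447308541}{19260729576}$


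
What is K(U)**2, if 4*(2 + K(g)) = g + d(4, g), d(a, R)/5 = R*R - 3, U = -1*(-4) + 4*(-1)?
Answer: 529/16 ≈ 33.063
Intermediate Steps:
U = 0 (U = 4 - 4 = 0)
d(a, R) = -15 + 5*R**2 (d(a, R) = 5*(R*R - 3) = 5*(R**2 - 3) = 5*(-3 + R**2) = -15 + 5*R**2)
K(g) = -23/4 + g/4 + 5*g**2/4 (K(g) = -2 + (g + (-15 + 5*g**2))/4 = -2 + (-15 + g + 5*g**2)/4 = -2 + (-15/4 + g/4 + 5*g**2/4) = -23/4 + g/4 + 5*g**2/4)
K(U)**2 = (-23/4 + (1/4)*0 + (5/4)*0**2)**2 = (-23/4 + 0 + (5/4)*0)**2 = (-23/4 + 0 + 0)**2 = (-23/4)**2 = 529/16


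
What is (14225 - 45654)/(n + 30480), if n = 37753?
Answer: -31429/68233 ≈ -0.46061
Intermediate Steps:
(14225 - 45654)/(n + 30480) = (14225 - 45654)/(37753 + 30480) = -31429/68233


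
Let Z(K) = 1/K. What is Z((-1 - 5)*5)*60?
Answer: -2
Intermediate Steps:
Z(K) = 1/K
Z((-1 - 5)*5)*60 = 60/((-1 - 5)*5) = 60/(-6*5) = 60/(-30) = -1/30*60 = -2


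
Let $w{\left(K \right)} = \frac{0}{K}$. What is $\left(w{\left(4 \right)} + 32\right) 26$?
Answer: $832$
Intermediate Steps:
$w{\left(K \right)} = 0$
$\left(w{\left(4 \right)} + 32\right) 26 = \left(0 + 32\right) 26 = 32 \cdot 26 = 832$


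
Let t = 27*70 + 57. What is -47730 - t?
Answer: -49677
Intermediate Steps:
t = 1947 (t = 1890 + 57 = 1947)
-47730 - t = -47730 - 1*1947 = -47730 - 1947 = -49677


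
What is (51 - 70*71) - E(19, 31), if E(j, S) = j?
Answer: -4938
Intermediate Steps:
(51 - 70*71) - E(19, 31) = (51 - 70*71) - 1*19 = (51 - 4970) - 19 = -4919 - 19 = -4938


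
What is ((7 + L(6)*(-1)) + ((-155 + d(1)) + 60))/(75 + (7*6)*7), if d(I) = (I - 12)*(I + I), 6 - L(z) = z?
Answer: -110/369 ≈ -0.29810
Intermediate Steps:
L(z) = 6 - z
d(I) = 2*I*(-12 + I) (d(I) = (-12 + I)*(2*I) = 2*I*(-12 + I))
((7 + L(6)*(-1)) + ((-155 + d(1)) + 60))/(75 + (7*6)*7) = ((7 + (6 - 1*6)*(-1)) + ((-155 + 2*1*(-12 + 1)) + 60))/(75 + (7*6)*7) = ((7 + (6 - 6)*(-1)) + ((-155 + 2*1*(-11)) + 60))/(75 + 42*7) = ((7 + 0*(-1)) + ((-155 - 22) + 60))/(75 + 294) = ((7 + 0) + (-177 + 60))/369 = (7 - 117)*(1/369) = -110*1/369 = -110/369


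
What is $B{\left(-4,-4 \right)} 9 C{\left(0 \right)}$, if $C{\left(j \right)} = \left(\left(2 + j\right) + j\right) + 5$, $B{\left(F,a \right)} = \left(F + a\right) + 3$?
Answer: $-315$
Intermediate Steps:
$B{\left(F,a \right)} = 3 + F + a$
$C{\left(j \right)} = 7 + 2 j$ ($C{\left(j \right)} = \left(2 + 2 j\right) + 5 = 7 + 2 j$)
$B{\left(-4,-4 \right)} 9 C{\left(0 \right)} = \left(3 - 4 - 4\right) 9 \left(7 + 2 \cdot 0\right) = \left(-5\right) 9 \left(7 + 0\right) = \left(-45\right) 7 = -315$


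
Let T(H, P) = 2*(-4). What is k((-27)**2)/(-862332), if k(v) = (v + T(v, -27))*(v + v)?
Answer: -175203/143722 ≈ -1.2190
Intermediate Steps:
T(H, P) = -8
k(v) = 2*v*(-8 + v) (k(v) = (v - 8)*(v + v) = (-8 + v)*(2*v) = 2*v*(-8 + v))
k((-27)**2)/(-862332) = (2*(-27)**2*(-8 + (-27)**2))/(-862332) = (2*729*(-8 + 729))*(-1/862332) = (2*729*721)*(-1/862332) = 1051218*(-1/862332) = -175203/143722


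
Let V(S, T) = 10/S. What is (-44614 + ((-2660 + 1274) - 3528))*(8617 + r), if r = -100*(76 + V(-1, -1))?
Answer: -99897976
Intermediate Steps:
r = -6600 (r = -100*(76 + 10/(-1)) = -100*(76 + 10*(-1)) = -100*(76 - 10) = -100*66 = -6600)
(-44614 + ((-2660 + 1274) - 3528))*(8617 + r) = (-44614 + ((-2660 + 1274) - 3528))*(8617 - 6600) = (-44614 + (-1386 - 3528))*2017 = (-44614 - 4914)*2017 = -49528*2017 = -99897976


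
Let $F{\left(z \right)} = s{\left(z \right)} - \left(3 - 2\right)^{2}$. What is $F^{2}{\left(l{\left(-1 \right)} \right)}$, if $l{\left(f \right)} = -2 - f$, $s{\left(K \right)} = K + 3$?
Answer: $1$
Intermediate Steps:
$s{\left(K \right)} = 3 + K$
$F{\left(z \right)} = 2 + z$ ($F{\left(z \right)} = \left(3 + z\right) - \left(3 - 2\right)^{2} = \left(3 + z\right) - 1^{2} = \left(3 + z\right) - 1 = 2 + z$)
$F^{2}{\left(l{\left(-1 \right)} \right)} = \left(2 - 1\right)^{2} = 1^{2} = 1$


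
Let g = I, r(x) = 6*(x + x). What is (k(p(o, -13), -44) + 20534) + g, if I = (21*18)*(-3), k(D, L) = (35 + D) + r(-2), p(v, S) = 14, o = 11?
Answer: 19425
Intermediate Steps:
r(x) = 12*x (r(x) = 6*(2*x) = 12*x)
k(D, L) = 11 + D (k(D, L) = (35 + D) + 12*(-2) = (35 + D) - 24 = 11 + D)
I = -1134 (I = 378*(-3) = -1134)
g = -1134
(k(p(o, -13), -44) + 20534) + g = ((11 + 14) + 20534) - 1134 = (25 + 20534) - 1134 = 20559 - 1134 = 19425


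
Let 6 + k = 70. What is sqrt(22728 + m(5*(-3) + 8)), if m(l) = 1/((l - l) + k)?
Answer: sqrt(1454593)/8 ≈ 150.76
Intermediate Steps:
k = 64 (k = -6 + 70 = 64)
m(l) = 1/64 (m(l) = 1/((l - l) + 64) = 1/(0 + 64) = 1/64)
sqrt(22728 + m(5*(-3) + 8)) = sqrt(22728 + 1/64) = sqrt(1454593/64) = sqrt(1454593)/8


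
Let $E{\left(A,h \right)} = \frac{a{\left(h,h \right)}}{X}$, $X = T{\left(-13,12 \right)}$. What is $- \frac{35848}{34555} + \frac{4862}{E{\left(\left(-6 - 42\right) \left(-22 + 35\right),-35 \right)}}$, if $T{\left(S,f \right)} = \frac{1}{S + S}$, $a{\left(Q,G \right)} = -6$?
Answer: $\frac{6246697}{207330} \approx 30.129$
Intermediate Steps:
$T{\left(S,f \right)} = \frac{1}{2 S}$
$X = - \frac{1}{26}$ ($X = \frac{1}{2 \left(-13\right)} = \frac{1}{2} \left(- \frac{1}{13}\right) = - \frac{1}{26} \approx -0.038462$)
$E{\left(A,h \right)} = 156$ ($E{\left(A,h \right)} = - \frac{6}{- \frac{1}{26}} = \left(-6\right) \left(-26\right) = 156$)
$- \frac{35848}{34555} + \frac{4862}{E{\left(\left(-6 - 42\right) \left(-22 + 35\right),-35 \right)}} = - \frac{35848}{34555} + \frac{4862}{156} = \left(-35848\right) \frac{1}{34555} + 4862 \cdot \frac{1}{156} = - \frac{35848}{34555} + \frac{187}{6} = \frac{6246697}{207330}$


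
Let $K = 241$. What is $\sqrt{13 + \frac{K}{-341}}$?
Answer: $\frac{4 \sqrt{89342}}{341} \approx 3.5062$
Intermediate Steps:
$\sqrt{13 + \frac{K}{-341}} = \sqrt{13 + \frac{241}{-341}} = \sqrt{13 + 241 \left(- \frac{1}{341}\right)} = \sqrt{13 - \frac{241}{341}} = \sqrt{\frac{4192}{341}} = \frac{4 \sqrt{89342}}{341}$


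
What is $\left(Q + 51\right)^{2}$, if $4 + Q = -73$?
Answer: $676$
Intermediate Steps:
$Q = -77$ ($Q = -4 - 73 = -77$)
$\left(Q + 51\right)^{2} = \left(-77 + 51\right)^{2} = \left(-26\right)^{2} = 676$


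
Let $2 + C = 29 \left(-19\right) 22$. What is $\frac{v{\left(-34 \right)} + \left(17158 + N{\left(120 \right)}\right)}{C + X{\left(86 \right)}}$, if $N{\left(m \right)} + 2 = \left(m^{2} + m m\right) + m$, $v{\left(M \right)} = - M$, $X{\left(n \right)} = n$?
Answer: $- \frac{23055}{6019} \approx -3.8304$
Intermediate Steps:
$C = -12124$ ($C = -2 + 29 \left(-19\right) 22 = -2 - 12122 = -12124$)
$N{\left(m \right)} = -2 + m + 2 m^{2}$ ($N{\left(m \right)} = -2 + \left(\left(m^{2} + m m\right) + m\right) = -2 + \left(\left(m^{2} + m^{2}\right) + m\right) = -2 + \left(2 m^{2} + m\right) = -2 + \left(m + 2 m^{2}\right) = -2 + m + 2 m^{2}$)
$\frac{v{\left(-34 \right)} + \left(17158 + N{\left(120 \right)}\right)}{C + X{\left(86 \right)}} = \frac{\left(-1\right) \left(-34\right) + \left(17158 + \left(-2 + 120 + 2 \cdot 120^{2}\right)\right)}{-12124 + 86} = \frac{34 + \left(17158 + \left(-2 + 120 + 2 \cdot 14400\right)\right)}{-12038} = \left(34 + \left(17158 + \left(-2 + 120 + 28800\right)\right)\right) \left(- \frac{1}{12038}\right) = \left(34 + \left(17158 + 28918\right)\right) \left(- \frac{1}{12038}\right) = \left(34 + 46076\right) \left(- \frac{1}{12038}\right) = 46110 \left(- \frac{1}{12038}\right) = - \frac{23055}{6019}$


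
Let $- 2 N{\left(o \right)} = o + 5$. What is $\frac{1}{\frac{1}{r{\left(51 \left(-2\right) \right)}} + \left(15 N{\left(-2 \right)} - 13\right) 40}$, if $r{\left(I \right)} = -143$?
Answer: $- \frac{143}{203061} \approx -0.00070422$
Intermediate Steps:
$N{\left(o \right)} = - \frac{5}{2} - \frac{o}{2}$ ($N{\left(o \right)} = - \frac{o + 5}{2} = - \frac{5 + o}{2} = - \frac{5}{2} - \frac{o}{2}$)
$\frac{1}{\frac{1}{r{\left(51 \left(-2\right) \right)}} + \left(15 N{\left(-2 \right)} - 13\right) 40} = \frac{1}{\frac{1}{-143} + \left(15 \left(- \frac{5}{2} - -1\right) - 13\right) 40} = \frac{1}{- \frac{1}{143} + \left(15 \left(- \frac{5}{2} + 1\right) - 13\right) 40} = \frac{1}{- \frac{1}{143} + \left(15 \left(- \frac{3}{2}\right) - 13\right) 40} = \frac{1}{- \frac{1}{143} + \left(- \frac{45}{2} - 13\right) 40} = \frac{1}{- \frac{1}{143} - 1420} = \frac{1}{- \frac{203061}{143}} = - \frac{143}{203061}$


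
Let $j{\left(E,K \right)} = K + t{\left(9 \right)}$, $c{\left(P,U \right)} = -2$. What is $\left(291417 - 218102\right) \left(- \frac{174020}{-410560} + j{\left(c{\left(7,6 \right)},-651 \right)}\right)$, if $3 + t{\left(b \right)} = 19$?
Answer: $- \frac{955043639385}{20528} \approx -4.6524 \cdot 10^{7}$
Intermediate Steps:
$t{\left(b \right)} = 16$ ($t{\left(b \right)} = -3 + 19 = 16$)
$j{\left(E,K \right)} = 16 + K$ ($j{\left(E,K \right)} = K + 16 = 16 + K$)
$\left(291417 - 218102\right) \left(- \frac{174020}{-410560} + j{\left(c{\left(7,6 \right)},-651 \right)}\right) = \left(291417 - 218102\right) \left(- \frac{174020}{-410560} + \left(16 - 651\right)\right) = 73315 \left(\left(-174020\right) \left(- \frac{1}{410560}\right) - 635\right) = 73315 \left(\frac{8701}{20528} - 635\right) = 73315 \left(- \frac{13026579}{20528}\right) = - \frac{955043639385}{20528}$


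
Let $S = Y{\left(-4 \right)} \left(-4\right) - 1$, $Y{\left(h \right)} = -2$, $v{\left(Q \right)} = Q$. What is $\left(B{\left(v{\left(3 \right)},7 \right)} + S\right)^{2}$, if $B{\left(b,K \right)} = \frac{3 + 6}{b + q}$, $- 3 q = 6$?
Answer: $256$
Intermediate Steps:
$q = -2$ ($q = \left(- \frac{1}{3}\right) 6 = -2$)
$B{\left(b,K \right)} = \frac{9}{-2 + b}$ ($B{\left(b,K \right)} = \frac{3 + 6}{b - 2} = \frac{9}{-2 + b}$)
$S = 7$ ($S = \left(-2\right) \left(-4\right) - 1 = 8 - 1 = 7$)
$\left(B{\left(v{\left(3 \right)},7 \right)} + S\right)^{2} = \left(\frac{9}{-2 + 3} + 7\right)^{2} = \left(\frac{9}{1} + 7\right)^{2} = \left(9 \cdot 1 + 7\right)^{2} = \left(9 + 7\right)^{2} = 16^{2} = 256$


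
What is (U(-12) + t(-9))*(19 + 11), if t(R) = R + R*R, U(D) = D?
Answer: 1800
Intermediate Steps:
t(R) = R + R²
(U(-12) + t(-9))*(19 + 11) = (-12 - 9*(1 - 9))*(19 + 11) = (-12 - 9*(-8))*30 = (-12 + 72)*30 = 60*30 = 1800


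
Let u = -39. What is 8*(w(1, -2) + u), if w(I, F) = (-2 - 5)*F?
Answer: -200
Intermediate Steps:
w(I, F) = -7*F
8*(w(1, -2) + u) = 8*(-7*(-2) - 39) = 8*(14 - 39) = 8*(-25) = -200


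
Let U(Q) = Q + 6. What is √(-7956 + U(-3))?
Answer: I*√7953 ≈ 89.18*I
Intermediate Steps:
U(Q) = 6 + Q
√(-7956 + U(-3)) = √(-7956 + (6 - 3)) = √(-7956 + 3) = √(-7953) = I*√7953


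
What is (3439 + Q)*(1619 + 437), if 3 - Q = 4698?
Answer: -2582336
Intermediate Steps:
Q = -4695 (Q = 3 - 1*4698 = 3 - 4698 = -4695)
(3439 + Q)*(1619 + 437) = (3439 - 4695)*(1619 + 437) = -1256*2056 = -2582336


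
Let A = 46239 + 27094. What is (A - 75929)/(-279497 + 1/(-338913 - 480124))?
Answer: 1063110026/114459192195 ≈ 0.0092881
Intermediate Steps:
A = 73333
(A - 75929)/(-279497 + 1/(-338913 - 480124)) = (73333 - 75929)/(-279497 + 1/(-338913 - 480124)) = -2596/(-279497 + 1/(-819037)) = -2596/(-279497 - 1/819037) = -2596/(-228918384390/819037) = -2596*(-819037/228918384390) = 1063110026/114459192195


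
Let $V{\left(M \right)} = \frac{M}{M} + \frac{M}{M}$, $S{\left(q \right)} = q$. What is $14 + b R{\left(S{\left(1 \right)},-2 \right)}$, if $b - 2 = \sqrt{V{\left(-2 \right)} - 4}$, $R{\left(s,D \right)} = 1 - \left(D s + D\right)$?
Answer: $24 + 5 i \sqrt{2} \approx 24.0 + 7.0711 i$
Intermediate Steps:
$V{\left(M \right)} = 2$ ($V{\left(M \right)} = 1 + 1 = 2$)
$R{\left(s,D \right)} = 1 - D - D s$ ($R{\left(s,D \right)} = 1 - \left(D + D s\right) = 1 - D - D s$)
$b = 2 + i \sqrt{2}$ ($b = 2 + \sqrt{2 - 4} = 2 + \sqrt{-2} = 2 + i \sqrt{2} \approx 2.0 + 1.4142 i$)
$14 + b R{\left(S{\left(1 \right)},-2 \right)} = 14 + \left(2 + i \sqrt{2}\right) \left(1 - -2 - \left(-2\right) 1\right) = 14 + \left(2 + i \sqrt{2}\right) \left(1 + 2 + 2\right) = 14 + \left(2 + i \sqrt{2}\right) 5 = 14 + \left(10 + 5 i \sqrt{2}\right) = 24 + 5 i \sqrt{2}$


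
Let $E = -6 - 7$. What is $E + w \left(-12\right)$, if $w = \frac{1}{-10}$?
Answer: $- \frac{59}{5} \approx -11.8$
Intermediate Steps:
$w = - \frac{1}{10} \approx -0.1$
$E = -13$
$E + w \left(-12\right) = -13 - - \frac{6}{5} = -13 + \frac{6}{5} = - \frac{59}{5}$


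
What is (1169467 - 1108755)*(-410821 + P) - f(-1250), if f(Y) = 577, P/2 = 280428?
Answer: 9108924343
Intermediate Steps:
P = 560856 (P = 2*280428 = 560856)
(1169467 - 1108755)*(-410821 + P) - f(-1250) = (1169467 - 1108755)*(-410821 + 560856) - 1*577 = 60712*150035 - 577 = 9108924920 - 577 = 9108924343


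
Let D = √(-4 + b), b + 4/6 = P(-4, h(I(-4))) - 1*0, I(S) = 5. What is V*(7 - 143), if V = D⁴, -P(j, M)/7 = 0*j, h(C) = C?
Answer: -26656/9 ≈ -2961.8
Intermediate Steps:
P(j, M) = 0 (P(j, M) = -0*j = -7*0 = 0)
b = -⅔ (b = -⅔ + (0 - 1*0) = -⅔ + (0 + 0) = -⅔ + 0 = -⅔ ≈ -0.66667)
D = I*√42/3 (D = √(-4 - ⅔) = √(-14/3) = I*√42/3 ≈ 2.1602*I)
V = 196/9 (V = (I*√42/3)⁴ = 196/9 ≈ 21.778)
V*(7 - 143) = 196*(7 - 143)/9 = (196/9)*(-136) = -26656/9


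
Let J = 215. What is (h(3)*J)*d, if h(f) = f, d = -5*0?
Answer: 0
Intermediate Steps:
d = 0
(h(3)*J)*d = (3*215)*0 = 645*0 = 0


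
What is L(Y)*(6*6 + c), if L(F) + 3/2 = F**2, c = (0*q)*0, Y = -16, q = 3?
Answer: 9162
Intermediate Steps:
c = 0 (c = (0*3)*0 = 0*0 = 0)
L(F) = -3/2 + F**2
L(Y)*(6*6 + c) = (-3/2 + (-16)**2)*(6*6 + 0) = (-3/2 + 256)*(36 + 0) = (509/2)*36 = 9162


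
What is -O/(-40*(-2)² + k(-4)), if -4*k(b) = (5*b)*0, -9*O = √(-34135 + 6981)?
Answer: -I*√27154/1440 ≈ -0.11443*I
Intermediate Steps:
O = -I*√27154/9 (O = -√(-34135 + 6981)/9 = -I*√27154/9 ≈ -18.309*I)
k(b) = 0 (k(b) = -5*b*0/4 = -¼*0 = 0)
-O/(-40*(-2)² + k(-4)) = -(-I*√27154/9)/(-40*(-2)² + 0) = -(-I*√27154/9)/(-40*4 + 0) = -(-I*√27154/9)/(-160 + 0) = -(-I*√27154/9)/(-160) = -(-I*√27154/9)*(-1)/160 = -I*√27154/1440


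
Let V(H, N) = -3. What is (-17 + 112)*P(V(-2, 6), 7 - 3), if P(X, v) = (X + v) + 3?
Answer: 380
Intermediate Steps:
P(X, v) = 3 + X + v
(-17 + 112)*P(V(-2, 6), 7 - 3) = (-17 + 112)*(3 - 3 + (7 - 3)) = 95*(3 - 3 + 4) = 95*4 = 380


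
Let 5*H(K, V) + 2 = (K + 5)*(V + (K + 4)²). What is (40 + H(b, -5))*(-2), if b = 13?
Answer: -2124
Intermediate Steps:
H(K, V) = -⅖ + (5 + K)*(V + (4 + K)²)/5 (H(K, V) = -⅖ + ((K + 5)*(V + (K + 4)²))/5 = -⅖ + ((5 + K)*(V + (4 + K)²))/5 = -⅖ + (5 + K)*(V + (4 + K)²)/5)
(40 + H(b, -5))*(-2) = (40 + (78/5 - 5 + (⅕)*13³ + (13/5)*13² + (56/5)*13 + (⅕)*13*(-5)))*(-2) = (40 + (78/5 - 5 + (⅕)*2197 + (13/5)*169 + 728/5 - 13))*(-2) = (40 + (78/5 - 5 + 2197/5 + 2197/5 + 728/5 - 13))*(-2) = (40 + 1022)*(-2) = 1062*(-2) = -2124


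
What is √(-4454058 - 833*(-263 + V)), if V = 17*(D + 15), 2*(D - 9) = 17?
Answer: I*√18780846/2 ≈ 2166.8*I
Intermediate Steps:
D = 35/2 (D = 9 + (½)*17 = 9 + 17/2 = 35/2 ≈ 17.500)
V = 1105/2 (V = 17*(35/2 + 15) = 17*(65/2) = 1105/2 ≈ 552.50)
√(-4454058 - 833*(-263 + V)) = √(-4454058 - 833*(-263 + 1105/2)) = √(-4454058 - 833*579/2) = √(-4454058 - 482307/2) = √(-9390423/2) = I*√18780846/2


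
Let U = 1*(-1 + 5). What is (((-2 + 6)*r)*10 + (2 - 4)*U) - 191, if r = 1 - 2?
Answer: -239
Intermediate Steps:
r = -1
U = 4 (U = 1*4 = 4)
(((-2 + 6)*r)*10 + (2 - 4)*U) - 191 = (((-2 + 6)*(-1))*10 + (2 - 4)*4) - 191 = ((4*(-1))*10 - 2*4) - 191 = (-4*10 - 8) - 191 = (-40 - 8) - 191 = -48 - 191 = -239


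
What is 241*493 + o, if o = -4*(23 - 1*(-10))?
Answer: 118681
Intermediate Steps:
o = -132 (o = -4*(23 + 10) = -4*33 = -132)
241*493 + o = 241*493 - 132 = 118813 - 132 = 118681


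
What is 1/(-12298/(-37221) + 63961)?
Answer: 37221/2380704679 ≈ 1.5634e-5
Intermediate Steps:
1/(-12298/(-37221) + 63961) = 1/(-12298*(-1/37221) + 63961) = 1/(12298/37221 + 63961) = 1/(2380704679/37221) = 37221/2380704679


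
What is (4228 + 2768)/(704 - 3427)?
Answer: -6996/2723 ≈ -2.5692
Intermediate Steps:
(4228 + 2768)/(704 - 3427) = 6996/(-2723) = 6996*(-1/2723) = -6996/2723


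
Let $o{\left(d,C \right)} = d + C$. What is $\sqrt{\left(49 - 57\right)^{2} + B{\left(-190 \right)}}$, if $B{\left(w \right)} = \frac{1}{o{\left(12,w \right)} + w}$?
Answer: $\frac{\sqrt{541673}}{92} \approx 7.9998$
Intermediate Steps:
$o{\left(d,C \right)} = C + d$
$B{\left(w \right)} = \frac{1}{12 + 2 w}$ ($B{\left(w \right)} = \frac{1}{\left(w + 12\right) + w} = \frac{1}{\left(12 + w\right) + w} = \frac{1}{12 + 2 w}$)
$\sqrt{\left(49 - 57\right)^{2} + B{\left(-190 \right)}} = \sqrt{\left(49 - 57\right)^{2} + \frac{1}{2 \left(6 - 190\right)}} = \sqrt{\left(-8\right)^{2} + \frac{1}{2 \left(-184\right)}} = \sqrt{64 + \frac{1}{2} \left(- \frac{1}{184}\right)} = \sqrt{64 - \frac{1}{368}} = \sqrt{\frac{23551}{368}} = \frac{\sqrt{541673}}{92}$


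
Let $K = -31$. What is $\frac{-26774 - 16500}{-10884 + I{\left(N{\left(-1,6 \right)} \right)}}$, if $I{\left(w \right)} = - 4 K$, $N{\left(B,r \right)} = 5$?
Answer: $\frac{21637}{5380} \approx 4.0217$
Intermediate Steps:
$I{\left(w \right)} = 124$ ($I{\left(w \right)} = \left(-4\right) \left(-31\right) = 124$)
$\frac{-26774 - 16500}{-10884 + I{\left(N{\left(-1,6 \right)} \right)}} = \frac{-26774 - 16500}{-10884 + 124} = - \frac{43274}{-10760} = \left(-43274\right) \left(- \frac{1}{10760}\right) = \frac{21637}{5380}$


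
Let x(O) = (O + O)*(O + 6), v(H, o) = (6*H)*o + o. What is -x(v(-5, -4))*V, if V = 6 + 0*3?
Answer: -169824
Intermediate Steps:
V = 6 (V = 6 + 0 = 6)
v(H, o) = o + 6*H*o (v(H, o) = 6*H*o + o = o + 6*H*o)
x(O) = 2*O*(6 + O) (x(O) = (2*O)*(6 + O) = 2*O*(6 + O))
-x(v(-5, -4))*V = -2*(-4*(1 + 6*(-5)))*(6 - 4*(1 + 6*(-5)))*6 = -2*(-4*(1 - 30))*(6 - 4*(1 - 30))*6 = -2*(-4*(-29))*(6 - 4*(-29))*6 = -2*116*(6 + 116)*6 = -2*116*122*6 = -28304*6 = -1*169824 = -169824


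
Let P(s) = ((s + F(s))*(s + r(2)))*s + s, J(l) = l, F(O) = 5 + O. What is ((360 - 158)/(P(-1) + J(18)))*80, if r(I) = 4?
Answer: 2020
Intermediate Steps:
P(s) = s + s*(4 + s)*(5 + 2*s) (P(s) = ((s + (5 + s))*(s + 4))*s + s = ((5 + 2*s)*(4 + s))*s + s = ((4 + s)*(5 + 2*s))*s + s = s*(4 + s)*(5 + 2*s) + s = s + s*(4 + s)*(5 + 2*s))
((360 - 158)/(P(-1) + J(18)))*80 = ((360 - 158)/(-(21 + 2*(-1)² + 13*(-1)) + 18))*80 = (202/(-(21 + 2*1 - 13) + 18))*80 = (202/(-(21 + 2 - 13) + 18))*80 = (202/(-1*10 + 18))*80 = (202/(-10 + 18))*80 = (202/8)*80 = (202*(⅛))*80 = (101/4)*80 = 2020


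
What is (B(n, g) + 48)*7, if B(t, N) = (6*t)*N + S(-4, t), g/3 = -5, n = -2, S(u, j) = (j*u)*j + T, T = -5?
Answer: 1449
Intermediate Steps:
S(u, j) = -5 + u*j² (S(u, j) = (j*u)*j - 5 = u*j² - 5 = -5 + u*j²)
g = -15 (g = 3*(-5) = -15)
B(t, N) = -5 - 4*t² + 6*N*t (B(t, N) = (6*t)*N + (-5 - 4*t²) = 6*N*t + (-5 - 4*t²) = -5 - 4*t² + 6*N*t)
(B(n, g) + 48)*7 = ((-5 - 4*(-2)² + 6*(-15)*(-2)) + 48)*7 = ((-5 - 4*4 + 180) + 48)*7 = ((-5 - 16 + 180) + 48)*7 = (159 + 48)*7 = 207*7 = 1449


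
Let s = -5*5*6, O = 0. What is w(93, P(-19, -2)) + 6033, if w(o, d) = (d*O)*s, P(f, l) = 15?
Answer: 6033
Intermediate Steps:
s = -150 (s = -25*6 = -150)
w(o, d) = 0 (w(o, d) = (d*0)*(-150) = 0*(-150) = 0)
w(93, P(-19, -2)) + 6033 = 0 + 6033 = 6033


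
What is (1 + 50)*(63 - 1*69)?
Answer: -306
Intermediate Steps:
(1 + 50)*(63 - 1*69) = 51*(63 - 69) = 51*(-6) = -306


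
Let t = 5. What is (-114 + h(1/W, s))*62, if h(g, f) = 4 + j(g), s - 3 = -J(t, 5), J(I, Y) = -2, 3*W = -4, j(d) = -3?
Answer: -7006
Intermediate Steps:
W = -4/3 (W = (1/3)*(-4) = -4/3 ≈ -1.3333)
s = 5 (s = 3 - 1*(-2) = 3 + 2 = 5)
h(g, f) = 1 (h(g, f) = 4 - 3 = 1)
(-114 + h(1/W, s))*62 = (-114 + 1)*62 = -113*62 = -7006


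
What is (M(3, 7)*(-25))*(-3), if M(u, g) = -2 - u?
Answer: -375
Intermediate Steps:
(M(3, 7)*(-25))*(-3) = ((-2 - 1*3)*(-25))*(-3) = ((-2 - 3)*(-25))*(-3) = -5*(-25)*(-3) = 125*(-3) = -375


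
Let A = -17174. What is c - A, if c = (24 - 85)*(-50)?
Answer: 20224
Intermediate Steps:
c = 3050 (c = -61*(-50) = 3050)
c - A = 3050 - 1*(-17174) = 3050 + 17174 = 20224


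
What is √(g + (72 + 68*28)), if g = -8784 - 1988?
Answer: 2*I*√2199 ≈ 93.787*I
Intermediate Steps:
g = -10772
√(g + (72 + 68*28)) = √(-10772 + (72 + 68*28)) = √(-10772 + (72 + 1904)) = √(-10772 + 1976) = √(-8796) = 2*I*√2199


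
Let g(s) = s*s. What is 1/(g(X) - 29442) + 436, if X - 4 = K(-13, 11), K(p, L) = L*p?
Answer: 4412755/10121 ≈ 436.00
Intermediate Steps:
X = -139 (X = 4 + 11*(-13) = 4 - 143 = -139)
g(s) = s²
1/(g(X) - 29442) + 436 = 1/((-139)² - 29442) + 436 = 1/(19321 - 29442) + 436 = 1/(-10121) + 436 = -1/10121 + 436 = 4412755/10121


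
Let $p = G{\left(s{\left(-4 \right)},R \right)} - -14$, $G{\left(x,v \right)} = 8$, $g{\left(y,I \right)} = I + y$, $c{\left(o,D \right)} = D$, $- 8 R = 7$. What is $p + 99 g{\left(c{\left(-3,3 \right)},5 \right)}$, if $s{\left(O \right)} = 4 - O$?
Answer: $814$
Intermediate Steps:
$R = - \frac{7}{8}$ ($R = \left(- \frac{1}{8}\right) 7 = - \frac{7}{8} \approx -0.875$)
$p = 22$ ($p = 8 - -14 = 8 + 14 = 22$)
$p + 99 g{\left(c{\left(-3,3 \right)},5 \right)} = 22 + 99 \left(5 + 3\right) = 22 + 99 \cdot 8 = 22 + 792 = 814$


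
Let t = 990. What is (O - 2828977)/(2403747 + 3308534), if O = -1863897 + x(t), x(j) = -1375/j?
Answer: -84471757/102821058 ≈ -0.82154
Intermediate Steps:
O = -33550171/18 (O = -1863897 - 1375/990 = -1863897 - 1375*1/990 = -1863897 - 25/18 = -33550171/18 ≈ -1.8639e+6)
(O - 2828977)/(2403747 + 3308534) = (-33550171/18 - 2828977)/(2403747 + 3308534) = -84471757/18/5712281 = -84471757/18*1/5712281 = -84471757/102821058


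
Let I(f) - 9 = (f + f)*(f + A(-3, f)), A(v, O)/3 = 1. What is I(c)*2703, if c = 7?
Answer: 402747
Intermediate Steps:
A(v, O) = 3 (A(v, O) = 3*1 = 3)
I(f) = 9 + 2*f*(3 + f) (I(f) = 9 + (f + f)*(f + 3) = 9 + (2*f)*(3 + f) = 9 + 2*f*(3 + f))
I(c)*2703 = (9 + 2*7² + 6*7)*2703 = (9 + 2*49 + 42)*2703 = (9 + 98 + 42)*2703 = 149*2703 = 402747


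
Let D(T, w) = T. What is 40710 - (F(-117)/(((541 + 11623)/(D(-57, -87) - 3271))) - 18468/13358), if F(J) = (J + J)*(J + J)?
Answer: 1131157485852/20310839 ≈ 55692.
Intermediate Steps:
F(J) = 4*J² (F(J) = (2*J)*(2*J) = 4*J²)
40710 - (F(-117)/(((541 + 11623)/(D(-57, -87) - 3271))) - 18468/13358) = 40710 - ((4*(-117)²)/(((541 + 11623)/(-57 - 3271))) - 18468/13358) = 40710 - ((4*13689)/((12164/(-3328))) - 18468*1/13358) = 40710 - (54756/((12164*(-1/3328))) - 9234/6679) = 40710 - (54756/(-3041/832) - 9234/6679) = 40710 - (54756*(-832/3041) - 9234/6679) = 40710 - (-45556992/3041 - 9234/6679) = 40710 - 1*(-304303230162/20310839) = 40710 + 304303230162/20310839 = 1131157485852/20310839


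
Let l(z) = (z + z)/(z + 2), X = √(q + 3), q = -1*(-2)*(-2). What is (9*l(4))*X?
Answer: 12*I ≈ 12.0*I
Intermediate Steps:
q = -4 (q = 2*(-2) = -4)
X = I (X = √(-4 + 3) = √(-1) = I ≈ 1.0*I)
l(z) = 2*z/(2 + z) (l(z) = (2*z)/(2 + z) = 2*z/(2 + z))
(9*l(4))*X = (9*(2*4/(2 + 4)))*I = (9*(2*4/6))*I = (9*(2*4*(⅙)))*I = (9*(4/3))*I = 12*I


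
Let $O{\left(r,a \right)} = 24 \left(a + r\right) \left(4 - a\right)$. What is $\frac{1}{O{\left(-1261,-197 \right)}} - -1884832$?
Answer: $\frac{13256762310143}{7033392} \approx 1.8848 \cdot 10^{6}$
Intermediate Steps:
$O{\left(r,a \right)} = 24 \left(4 - a\right) \left(a + r\right)$
$\frac{1}{O{\left(-1261,-197 \right)}} - -1884832 = \frac{1}{- 24 \left(-197\right)^{2} + 96 \left(-197\right) + 96 \left(-1261\right) - \left(-4728\right) \left(-1261\right)} - -1884832 = \frac{1}{\left(-24\right) 38809 - 18912 - 121056 - 5962008} + 1884832 = \frac{1}{-931416 - 18912 - 121056 - 5962008} + 1884832 = \frac{1}{-7033392} + 1884832 = - \frac{1}{7033392} + 1884832 = \frac{13256762310143}{7033392}$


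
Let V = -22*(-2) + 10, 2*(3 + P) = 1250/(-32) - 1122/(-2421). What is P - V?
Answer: -1970359/25824 ≈ -76.300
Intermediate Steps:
P = -575863/25824 (P = -3 + (1250/(-32) - 1122/(-2421))/2 = -3 + (1250*(-1/32) - 1122*(-1/2421))/2 = -3 + (-625/16 + 374/807)/2 = -3 + (½)*(-498391/12912) = -3 - 498391/25824 = -575863/25824 ≈ -22.300)
V = 54 (V = 44 + 10 = 54)
P - V = -575863/25824 - 1*54 = -575863/25824 - 54 = -1970359/25824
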